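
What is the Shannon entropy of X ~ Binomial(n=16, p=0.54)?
2.1083 nats

We have X ~ Binomial(n=16, p=0.54).

The Shannon entropy measures the uncertainty or information content of the distribution.

For a Binomial distribution with n=16, p=0.54:
H(X) = 2.1083 nats

(In bits, this would be 3.0417 bits.)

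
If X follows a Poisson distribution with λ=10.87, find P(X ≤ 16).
0.948704

We have X ~ Poisson(λ=10.87).

The CDF gives us P(X ≤ k).

Using the CDF:
P(X ≤ 16) = 0.948704

This means there's approximately a 94.9% chance that X is at most 16.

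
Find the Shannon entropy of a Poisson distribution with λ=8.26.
2.4638 nats

We have X ~ Poisson(λ=8.26).

The Shannon entropy measures the uncertainty or information content of the distribution.

For a Poisson distribution with λ=8.26:
H(X) = 2.4638 nats

(In bits, this would be 3.5545 bits.)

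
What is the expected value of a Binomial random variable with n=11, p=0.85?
9.3500

We have X ~ Binomial(n=11, p=0.85).

For a Binomial distribution with n=11, p=0.85:
E[X] = 9.3500

This is the expected (average) value of X.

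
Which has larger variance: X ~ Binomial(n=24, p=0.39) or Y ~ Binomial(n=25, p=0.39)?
Y has larger variance (5.9475 > 5.7096)

Compute the variance for each distribution:

X ~ Binomial(n=24, p=0.39):
Var(X) = 5.7096

Y ~ Binomial(n=25, p=0.39):
Var(Y) = 5.9475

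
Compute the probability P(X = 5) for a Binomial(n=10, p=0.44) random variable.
0.228878

We have X ~ Binomial(n=10, p=0.44).

For a Binomial distribution, the PMF gives us the probability of each outcome.

Using the PMF formula:
P(X = 5) = 0.228878

Rounded to 4 decimal places: 0.2289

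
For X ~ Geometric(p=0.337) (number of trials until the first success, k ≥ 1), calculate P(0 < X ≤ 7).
0.943689

We have X ~ Geometric(p=0.337) (number of trials until the first success, k ≥ 1).

To find P(0 < X ≤ 7), we use:
P(0 < X ≤ 7) = P(X ≤ 7) - P(X ≤ 0)
                 = F(7) - F(0)
                 = 0.943689 - 0.000000
                 = 0.943689

So there's approximately a 94.4% chance that X falls in this range.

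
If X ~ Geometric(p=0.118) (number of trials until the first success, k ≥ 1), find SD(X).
7.9589

We have X ~ Geometric(p=0.118) (number of trials until the first success, k ≥ 1).

For a Geometric distribution with p=0.118 (number of trials until the first success, k ≥ 1):
σ = √Var(X) = 7.9589

The standard deviation is the square root of the variance.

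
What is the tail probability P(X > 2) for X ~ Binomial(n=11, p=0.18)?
0.316447

We have X ~ Binomial(n=11, p=0.18).

P(X > 2) = 1 - P(X ≤ 2)
                = 1 - F(2)
                = 1 - 0.683553
                = 0.316447

So there's approximately a 31.6% chance that X exceeds 2.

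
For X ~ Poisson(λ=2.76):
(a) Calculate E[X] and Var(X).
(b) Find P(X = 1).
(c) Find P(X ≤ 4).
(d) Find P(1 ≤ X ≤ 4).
(a) E[X] = 2.7600, Var(X) = 2.7600
(b) P(X = 1) = 0.174685
(c) P(X ≤ 4) = 0.853852
(d) P(1 ≤ X ≤ 4) = 0.790560

We have X ~ Poisson(λ=2.76).

(a) Moments:
E[X] = 2.7600
Var(X) = 2.7600
σ = √Var(X) = 1.6613

(b) Point probability using PMF:
P(X = 1) = 0.174685

(c) Cumulative probability using CDF:
P(X ≤ 4) = F(4) = 0.853852

(d) Range probability:
P(1 ≤ X ≤ 4) = P(X ≤ 4) - P(X ≤ 0)
                   = F(4) - F(0)
                   = 0.853852 - 0.063292
                   = 0.790560

This means approximately 79.1% of outcomes fall in the interval [1, 4].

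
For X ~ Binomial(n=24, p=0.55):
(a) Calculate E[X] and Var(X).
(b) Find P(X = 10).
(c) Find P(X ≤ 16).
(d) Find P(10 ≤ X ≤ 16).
(a) E[X] = 13.2000, Var(X) = 5.9400
(b) P(X = 10) = 0.069364
(c) P(X ≤ 16) = 0.913707
(d) P(10 ≤ X ≤ 16) = 0.848938

We have X ~ Binomial(n=24, p=0.55).

(a) Moments:
E[X] = 13.2000
Var(X) = 5.9400
σ = √Var(X) = 2.4372

(b) Point probability using PMF:
P(X = 10) = 0.069364

(c) Cumulative probability using CDF:
P(X ≤ 16) = F(16) = 0.913707

(d) Range probability:
P(10 ≤ X ≤ 16) = P(X ≤ 16) - P(X ≤ 9)
                   = F(16) - F(9)
                   = 0.913707 - 0.064769
                   = 0.848938

This means approximately 84.9% of outcomes fall in the interval [10, 16].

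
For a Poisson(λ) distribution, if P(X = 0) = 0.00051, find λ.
λ = 7.5811

For a Poisson(λ) distribution, the PMF at 0 is:
P(X = 0) = λ^0 e^(-λ) / 0! = e^(-λ)

Given P(X = 0) = 0.00051:
e^(-λ) = 0.00051
-λ = ln(0.00051)
λ = -ln(0.00051) = 7.5811

Verification: e^(-7.5811) = 0.00051 ✓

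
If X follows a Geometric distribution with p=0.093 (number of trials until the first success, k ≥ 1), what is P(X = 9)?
0.042593

We have X ~ Geometric(p=0.093) (number of trials until the first success, k ≥ 1).

For a Geometric distribution, the PMF gives us the probability of each outcome.

Using the PMF formula:
P(X = 9) = 0.042593

Rounded to 4 decimal places: 0.0426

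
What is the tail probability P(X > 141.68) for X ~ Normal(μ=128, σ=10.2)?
0.089932

We have X ~ Normal(μ=128, σ=10.2).

P(X > 141.68) = 1 - P(X ≤ 141.68)
                = 1 - F(141.68)
                = 1 - 0.910068
                = 0.089932

So there's approximately a 9.0% chance that X exceeds 141.68.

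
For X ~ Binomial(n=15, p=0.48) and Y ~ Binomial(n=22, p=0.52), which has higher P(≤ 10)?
X has higher probability (P(X ≤ 10) = 0.9570 > P(Y ≤ 10) = 0.3438)

Compute P(≤ 10) for each distribution:

X ~ Binomial(n=15, p=0.48):
P(X ≤ 10) = 0.9570

Y ~ Binomial(n=22, p=0.52):
P(Y ≤ 10) = 0.3438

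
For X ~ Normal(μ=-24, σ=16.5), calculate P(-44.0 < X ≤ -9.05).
0.704815

We have X ~ Normal(μ=-24, σ=16.5).

To find P(-44.0 < X ≤ -9.05), we use:
P(-44.0 < X ≤ -9.05) = P(X ≤ -9.05) - P(X ≤ -44.0)
                 = F(-9.05) - F(-44.0)
                 = 0.817548 - 0.112733
                 = 0.704815

So there's approximately a 70.5% chance that X falls in this range.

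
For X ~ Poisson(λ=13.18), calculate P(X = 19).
0.029464

We have X ~ Poisson(λ=13.18).

For a Poisson distribution, the PMF gives us the probability of each outcome.

Using the PMF formula:
P(X = 19) = 0.029464

Rounded to 4 decimal places: 0.0295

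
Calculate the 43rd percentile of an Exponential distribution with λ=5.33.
0.1055

We have X ~ Exponential(λ=5.33).

We want to find x such that P(X ≤ x) = 0.43.

This is the 43rd percentile, which means 43% of values fall below this point.

Using the inverse CDF (quantile function):
x = F⁻¹(0.43) = 0.1055

Verification: P(X ≤ 0.1055) = 0.43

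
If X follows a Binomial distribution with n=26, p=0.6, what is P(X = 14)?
0.126973

We have X ~ Binomial(n=26, p=0.6).

For a Binomial distribution, the PMF gives us the probability of each outcome.

Using the PMF formula:
P(X = 14) = 0.126973

Rounded to 4 decimal places: 0.1270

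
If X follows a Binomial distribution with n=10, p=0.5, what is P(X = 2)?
0.043945

We have X ~ Binomial(n=10, p=0.5).

For a Binomial distribution, the PMF gives us the probability of each outcome.

Using the PMF formula:
P(X = 2) = 0.043945

Rounded to 4 decimal places: 0.0439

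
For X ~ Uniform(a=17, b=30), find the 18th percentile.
19.3400

We have X ~ Uniform(a=17, b=30).

We want to find x such that P(X ≤ x) = 0.18.

This is the 18th percentile, which means 18% of values fall below this point.

Using the inverse CDF (quantile function):
x = F⁻¹(0.18) = 19.3400

Verification: P(X ≤ 19.3400) = 0.18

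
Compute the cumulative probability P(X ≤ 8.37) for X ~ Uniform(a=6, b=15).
0.263333

We have X ~ Uniform(a=6, b=15).

The CDF gives us P(X ≤ k).

Using the CDF:
P(X ≤ 8.37) = 0.263333

This means there's approximately a 26.3% chance that X is at most 8.37.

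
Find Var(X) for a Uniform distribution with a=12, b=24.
12.0000

We have X ~ Uniform(a=12, b=24).

For a Uniform distribution with a=12, b=24:
Var(X) = 12.0000

The variance measures the spread of the distribution around the mean.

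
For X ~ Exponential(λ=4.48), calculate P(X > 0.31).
0.249374

We have X ~ Exponential(λ=4.48).

P(X > 0.31) = 1 - P(X ≤ 0.31)
                = 1 - F(0.31)
                = 1 - 0.750626
                = 0.249374

So there's approximately a 24.9% chance that X exceeds 0.31.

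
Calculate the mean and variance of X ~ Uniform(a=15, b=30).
E[X] = 22.5000, Var(X) = 18.7500

We have X ~ Uniform(a=15, b=30).

For a Uniform distribution with a=15, b=30:

Expected value:
E[X] = 22.5000

Variance:
Var(X) = 18.7500

Standard deviation:
σ = √Var(X) = 4.3301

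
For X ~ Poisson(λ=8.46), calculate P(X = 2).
0.007578

We have X ~ Poisson(λ=8.46).

For a Poisson distribution, the PMF gives us the probability of each outcome.

Using the PMF formula:
P(X = 2) = 0.007578

Rounded to 4 decimal places: 0.0076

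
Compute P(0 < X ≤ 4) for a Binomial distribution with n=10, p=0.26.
0.860406

We have X ~ Binomial(n=10, p=0.26).

To find P(0 < X ≤ 4), we use:
P(0 < X ≤ 4) = P(X ≤ 4) - P(X ≤ 0)
                 = F(4) - F(0)
                 = 0.909646 - 0.049240
                 = 0.860406

So there's approximately a 86.0% chance that X falls in this range.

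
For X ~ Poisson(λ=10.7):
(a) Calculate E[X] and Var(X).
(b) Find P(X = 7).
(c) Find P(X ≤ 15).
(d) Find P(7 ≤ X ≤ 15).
(a) E[X] = 10.7000, Var(X) = 10.7000
(b) P(X = 7) = 0.071830
(c) P(X ≤ 15) = 0.922532
(d) P(7 ≤ X ≤ 15) = 0.830719

We have X ~ Poisson(λ=10.7).

(a) Moments:
E[X] = 10.7000
Var(X) = 10.7000
σ = √Var(X) = 3.2711

(b) Point probability using PMF:
P(X = 7) = 0.071830

(c) Cumulative probability using CDF:
P(X ≤ 15) = F(15) = 0.922532

(d) Range probability:
P(7 ≤ X ≤ 15) = P(X ≤ 15) - P(X ≤ 6)
                   = F(15) - F(6)
                   = 0.922532 - 0.091813
                   = 0.830719

This means approximately 83.1% of outcomes fall in the interval [7, 15].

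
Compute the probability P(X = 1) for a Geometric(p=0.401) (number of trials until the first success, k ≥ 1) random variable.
0.401000

We have X ~ Geometric(p=0.401) (number of trials until the first success, k ≥ 1).

For a Geometric distribution, the PMF gives us the probability of each outcome.

Using the PMF formula:
P(X = 1) = 0.401000

Rounded to 4 decimal places: 0.4010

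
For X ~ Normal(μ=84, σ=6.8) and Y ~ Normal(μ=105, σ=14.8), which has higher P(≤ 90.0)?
X has higher probability (P(X ≤ 90.0) = 0.8112 > P(Y ≤ 90.0) = 0.1554)

Compute P(≤ 90.0) for each distribution:

X ~ Normal(μ=84, σ=6.8):
P(X ≤ 90.0) = 0.8112

Y ~ Normal(μ=105, σ=14.8):
P(Y ≤ 90.0) = 0.1554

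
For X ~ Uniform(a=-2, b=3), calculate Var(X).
2.0833

We have X ~ Uniform(a=-2, b=3).

For a Uniform distribution with a=-2, b=3:
Var(X) = 2.0833

The variance measures the spread of the distribution around the mean.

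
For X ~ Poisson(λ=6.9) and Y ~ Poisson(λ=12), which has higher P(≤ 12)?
X has higher probability (P(X ≤ 12) = 0.9755 > P(Y ≤ 12) = 0.5760)

Compute P(≤ 12) for each distribution:

X ~ Poisson(λ=6.9):
P(X ≤ 12) = 0.9755

Y ~ Poisson(λ=12):
P(Y ≤ 12) = 0.5760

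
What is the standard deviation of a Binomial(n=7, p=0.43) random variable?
1.3098

We have X ~ Binomial(n=7, p=0.43).

For a Binomial distribution with n=7, p=0.43:
σ = √Var(X) = 1.3098

The standard deviation is the square root of the variance.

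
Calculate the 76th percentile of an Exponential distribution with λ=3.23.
0.4418

We have X ~ Exponential(λ=3.23).

We want to find x such that P(X ≤ x) = 0.76.

This is the 76th percentile, which means 76% of values fall below this point.

Using the inverse CDF (quantile function):
x = F⁻¹(0.76) = 0.4418

Verification: P(X ≤ 0.4418) = 0.76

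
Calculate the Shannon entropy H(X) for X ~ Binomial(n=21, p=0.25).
2.0977 nats

We have X ~ Binomial(n=21, p=0.25).

The Shannon entropy measures the uncertainty or information content of the distribution.

For a Binomial distribution with n=21, p=0.25:
H(X) = 2.0977 nats

(In bits, this would be 3.0263 bits.)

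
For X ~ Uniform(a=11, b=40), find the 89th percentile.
36.8100

We have X ~ Uniform(a=11, b=40).

We want to find x such that P(X ≤ x) = 0.89.

This is the 89th percentile, which means 89% of values fall below this point.

Using the inverse CDF (quantile function):
x = F⁻¹(0.89) = 36.8100

Verification: P(X ≤ 36.8100) = 0.89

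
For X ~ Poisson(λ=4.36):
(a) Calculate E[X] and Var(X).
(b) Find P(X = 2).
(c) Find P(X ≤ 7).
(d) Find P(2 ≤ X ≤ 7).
(a) E[X] = 4.3600, Var(X) = 4.3600
(b) P(X = 2) = 0.121456
(c) P(X ≤ 7) = 0.924495
(d) P(2 ≤ X ≤ 7) = 0.856003

We have X ~ Poisson(λ=4.36).

(a) Moments:
E[X] = 4.3600
Var(X) = 4.3600
σ = √Var(X) = 2.0881

(b) Point probability using PMF:
P(X = 2) = 0.121456

(c) Cumulative probability using CDF:
P(X ≤ 7) = F(7) = 0.924495

(d) Range probability:
P(2 ≤ X ≤ 7) = P(X ≤ 7) - P(X ≤ 1)
                   = F(7) - F(1)
                   = 0.924495 - 0.068492
                   = 0.856003

This means approximately 85.6% of outcomes fall in the interval [2, 7].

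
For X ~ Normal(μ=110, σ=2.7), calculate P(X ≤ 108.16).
0.247783

We have X ~ Normal(μ=110, σ=2.7).

The CDF gives us P(X ≤ k).

Using the CDF:
P(X ≤ 108.16) = 0.247783

This means there's approximately a 24.8% chance that X is at most 108.16.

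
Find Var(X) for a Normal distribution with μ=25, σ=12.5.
156.2500

We have X ~ Normal(μ=25, σ=12.5).

For a Normal distribution with μ=25, σ=12.5:
Var(X) = 156.2500

The variance measures the spread of the distribution around the mean.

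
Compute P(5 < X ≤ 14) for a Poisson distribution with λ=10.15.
0.846876

We have X ~ Poisson(λ=10.15).

To find P(5 < X ≤ 14), we use:
P(5 < X ≤ 14) = P(X ≤ 14) - P(X ≤ 5)
                 = F(14) - F(5)
                 = 0.908495 - 0.061620
                 = 0.846876

So there's approximately a 84.7% chance that X falls in this range.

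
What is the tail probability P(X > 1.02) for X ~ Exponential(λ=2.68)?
0.064985

We have X ~ Exponential(λ=2.68).

P(X > 1.02) = 1 - P(X ≤ 1.02)
                = 1 - F(1.02)
                = 1 - 0.935015
                = 0.064985

So there's approximately a 6.5% chance that X exceeds 1.02.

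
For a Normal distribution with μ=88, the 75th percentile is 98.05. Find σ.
σ = 14.9002

For X ~ Normal(μ, σ), the p-th percentile satisfies x = μ + z_p × σ,
where z_p = Φ⁻¹(p) is the standard normal quantile.

Step 1: z_{0.75} = Φ⁻¹(0.75) = 0.6745

Step 2: Solve for σ:
98.05 = 88 + 0.6745 × σ
σ = (98.05 - 88) / 0.6745
σ = 10.05 / 0.6745
σ = 14.9002

Verification: μ + z × σ = 88 + 0.6745 × 14.9002 = 98.05 ✓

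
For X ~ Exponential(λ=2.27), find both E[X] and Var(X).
E[X] = 0.4405, Var(X) = 0.1941

We have X ~ Exponential(λ=2.27).

For an Exponential distribution with λ=2.27:

Expected value:
E[X] = 0.4405

Variance:
Var(X) = 0.1941

Standard deviation:
σ = √Var(X) = 0.4405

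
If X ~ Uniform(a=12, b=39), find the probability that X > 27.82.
0.414074

We have X ~ Uniform(a=12, b=39).

P(X > 27.82) = 1 - P(X ≤ 27.82)
                = 1 - F(27.82)
                = 1 - 0.585926
                = 0.414074

So there's approximately a 41.4% chance that X exceeds 27.82.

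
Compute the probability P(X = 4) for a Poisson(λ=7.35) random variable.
0.078140

We have X ~ Poisson(λ=7.35).

For a Poisson distribution, the PMF gives us the probability of each outcome.

Using the PMF formula:
P(X = 4) = 0.078140

Rounded to 4 decimal places: 0.0781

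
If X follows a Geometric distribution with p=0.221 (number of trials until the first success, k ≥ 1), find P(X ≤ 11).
0.935892

We have X ~ Geometric(p=0.221) (number of trials until the first success, k ≥ 1).

The CDF gives us P(X ≤ k).

Using the CDF:
P(X ≤ 11) = 0.935892

This means there's approximately a 93.6% chance that X is at most 11.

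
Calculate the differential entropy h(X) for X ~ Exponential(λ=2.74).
-0.0080 nats

We have X ~ Exponential(λ=2.74).

The differential entropy measures the uncertainty or information content of the distribution.

For an Exponential distribution with λ=2.74:
h(X) = -0.0080 nats

(In bits, this would be -0.0115 bits.)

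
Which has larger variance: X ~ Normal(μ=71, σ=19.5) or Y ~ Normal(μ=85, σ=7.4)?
X has larger variance (380.2500 > 54.7600)

Compute the variance for each distribution:

X ~ Normal(μ=71, σ=19.5):
Var(X) = 380.2500

Y ~ Normal(μ=85, σ=7.4):
Var(Y) = 54.7600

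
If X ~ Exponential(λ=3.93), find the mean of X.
0.2545

We have X ~ Exponential(λ=3.93).

For an Exponential distribution with λ=3.93:
E[X] = 0.2545

This is the expected (average) value of X.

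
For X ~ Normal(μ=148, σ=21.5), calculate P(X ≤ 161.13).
0.729300

We have X ~ Normal(μ=148, σ=21.5).

The CDF gives us P(X ≤ k).

Using the CDF:
P(X ≤ 161.13) = 0.729300

This means there's approximately a 72.9% chance that X is at most 161.13.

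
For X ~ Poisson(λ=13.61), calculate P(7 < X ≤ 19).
0.899230

We have X ~ Poisson(λ=13.61).

To find P(7 < X ≤ 19), we use:
P(7 < X ≤ 19) = P(X ≤ 19) - P(X ≤ 7)
                 = F(19) - F(7)
                 = 0.938332 - 0.039102
                 = 0.899230

So there's approximately a 89.9% chance that X falls in this range.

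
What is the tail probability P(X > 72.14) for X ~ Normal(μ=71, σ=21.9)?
0.479243

We have X ~ Normal(μ=71, σ=21.9).

P(X > 72.14) = 1 - P(X ≤ 72.14)
                = 1 - F(72.14)
                = 1 - 0.520757
                = 0.479243

So there's approximately a 47.9% chance that X exceeds 72.14.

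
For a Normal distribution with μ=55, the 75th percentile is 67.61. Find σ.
σ = 18.6956

For X ~ Normal(μ, σ), the p-th percentile satisfies x = μ + z_p × σ,
where z_p = Φ⁻¹(p) is the standard normal quantile.

Step 1: z_{0.75} = Φ⁻¹(0.75) = 0.6745

Step 2: Solve for σ:
67.61 = 55 + 0.6745 × σ
σ = (67.61 - 55) / 0.6745
σ = 12.61 / 0.6745
σ = 18.6956

Verification: μ + z × σ = 55 + 0.6745 × 18.6956 = 67.61 ✓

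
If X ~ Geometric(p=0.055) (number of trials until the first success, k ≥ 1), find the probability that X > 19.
0.341354

We have X ~ Geometric(p=0.055) (number of trials until the first success, k ≥ 1).

P(X > 19) = 1 - P(X ≤ 19)
                = 1 - F(19)
                = 1 - 0.658646
                = 0.341354

So there's approximately a 34.1% chance that X exceeds 19.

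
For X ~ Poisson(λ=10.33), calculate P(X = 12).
0.100602

We have X ~ Poisson(λ=10.33).

For a Poisson distribution, the PMF gives us the probability of each outcome.

Using the PMF formula:
P(X = 12) = 0.100602

Rounded to 4 decimal places: 0.1006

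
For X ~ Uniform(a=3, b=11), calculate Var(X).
5.3333

We have X ~ Uniform(a=3, b=11).

For a Uniform distribution with a=3, b=11:
Var(X) = 5.3333

The variance measures the spread of the distribution around the mean.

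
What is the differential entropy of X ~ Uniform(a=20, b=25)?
1.6094 nats

We have X ~ Uniform(a=20, b=25).

The differential entropy measures the uncertainty or information content of the distribution.

For a Uniform distribution with a=20, b=25:
h(X) = 1.6094 nats

(In bits, this would be 2.3219 bits.)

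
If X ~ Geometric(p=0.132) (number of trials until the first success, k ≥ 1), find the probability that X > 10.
0.242771

We have X ~ Geometric(p=0.132) (number of trials until the first success, k ≥ 1).

P(X > 10) = 1 - P(X ≤ 10)
                = 1 - F(10)
                = 1 - 0.757229
                = 0.242771

So there's approximately a 24.3% chance that X exceeds 10.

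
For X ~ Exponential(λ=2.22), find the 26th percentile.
0.1356

We have X ~ Exponential(λ=2.22).

We want to find x such that P(X ≤ x) = 0.26.

This is the 26th percentile, which means 26% of values fall below this point.

Using the inverse CDF (quantile function):
x = F⁻¹(0.26) = 0.1356

Verification: P(X ≤ 0.1356) = 0.26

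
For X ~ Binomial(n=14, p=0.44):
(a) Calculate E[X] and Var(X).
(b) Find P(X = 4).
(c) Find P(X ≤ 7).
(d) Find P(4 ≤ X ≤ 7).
(a) E[X] = 6.1600, Var(X) = 3.4496
(b) P(X = 4) = 0.113795
(c) P(X ≤ 7) = 0.765622
(d) P(4 ≤ X ≤ 7) = 0.692619

We have X ~ Binomial(n=14, p=0.44).

(a) Moments:
E[X] = 6.1600
Var(X) = 3.4496
σ = √Var(X) = 1.8573

(b) Point probability using PMF:
P(X = 4) = 0.113795

(c) Cumulative probability using CDF:
P(X ≤ 7) = F(7) = 0.765622

(d) Range probability:
P(4 ≤ X ≤ 7) = P(X ≤ 7) - P(X ≤ 3)
                   = F(7) - F(3)
                   = 0.765622 - 0.073002
                   = 0.692619

This means approximately 69.3% of outcomes fall in the interval [4, 7].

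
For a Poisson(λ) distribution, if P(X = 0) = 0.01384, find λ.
λ = 4.2802

For a Poisson(λ) distribution, the PMF at 0 is:
P(X = 0) = λ^0 e^(-λ) / 0! = e^(-λ)

Given P(X = 0) = 0.01384:
e^(-λ) = 0.01384
-λ = ln(0.01384)
λ = -ln(0.01384) = 4.2802

Verification: e^(-4.2802) = 0.01384 ✓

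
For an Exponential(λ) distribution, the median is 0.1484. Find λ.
λ = 4.6708

For X ~ Exponential(λ), the CDF is F(x) = 1 - e^(-λx).
The median m satisfies F(m) = 0.5:
1 - e^(-λm) = 0.5
e^(-λm) = 0.5
λm = ln(2)
m = ln(2) / λ

Given m = 0.1484:
λ = ln(2) / 0.1484 = 0.693147 / 0.1484 = 4.6708

Verification: ln(2) / 4.6708 = 0.1484 ✓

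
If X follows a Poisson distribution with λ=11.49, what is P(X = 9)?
0.098418

We have X ~ Poisson(λ=11.49).

For a Poisson distribution, the PMF gives us the probability of each outcome.

Using the PMF formula:
P(X = 9) = 0.098418

Rounded to 4 decimal places: 0.0984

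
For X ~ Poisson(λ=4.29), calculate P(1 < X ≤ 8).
0.896194

We have X ~ Poisson(λ=4.29).

To find P(1 < X ≤ 8), we use:
P(1 < X ≤ 8) = P(X ≤ 8) - P(X ≤ 1)
                 = F(8) - F(1)
                 = 0.968693 - 0.072499
                 = 0.896194

So there's approximately a 89.6% chance that X falls in this range.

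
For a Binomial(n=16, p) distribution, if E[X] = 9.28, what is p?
p = 0.58

For a Binomial(n, p) distribution:
E[X] = n × p

Given n = 16 and E[X] = 9.28:
9.28 = 16 × p
p = 9.28 / 16 = 0.58

Verification: Binomial(16, 0.58) has E[X] = 9.28 ✓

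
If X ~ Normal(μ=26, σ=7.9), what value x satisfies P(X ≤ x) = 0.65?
29.0440

We have X ~ Normal(μ=26, σ=7.9).

We want to find x such that P(X ≤ x) = 0.65.

This is the 65th percentile, which means 65% of values fall below this point.

Using the inverse CDF (quantile function):
x = F⁻¹(0.65) = 29.0440

Verification: P(X ≤ 29.0440) = 0.65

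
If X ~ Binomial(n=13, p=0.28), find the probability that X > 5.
0.126995

We have X ~ Binomial(n=13, p=0.28).

P(X > 5) = 1 - P(X ≤ 5)
                = 1 - F(5)
                = 1 - 0.873005
                = 0.126995

So there's approximately a 12.7% chance that X exceeds 5.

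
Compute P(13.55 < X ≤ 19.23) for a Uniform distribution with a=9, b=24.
0.378667

We have X ~ Uniform(a=9, b=24).

To find P(13.55 < X ≤ 19.23), we use:
P(13.55 < X ≤ 19.23) = P(X ≤ 19.23) - P(X ≤ 13.55)
                 = F(19.23) - F(13.55)
                 = 0.682000 - 0.303333
                 = 0.378667

So there's approximately a 37.9% chance that X falls in this range.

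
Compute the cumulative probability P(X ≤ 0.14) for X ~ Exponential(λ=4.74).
0.485006

We have X ~ Exponential(λ=4.74).

The CDF gives us P(X ≤ k).

Using the CDF:
P(X ≤ 0.14) = 0.485006

This means there's approximately a 48.5% chance that X is at most 0.14.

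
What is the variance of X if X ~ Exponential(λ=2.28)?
0.1924

We have X ~ Exponential(λ=2.28).

For an Exponential distribution with λ=2.28:
Var(X) = 0.1924

The variance measures the spread of the distribution around the mean.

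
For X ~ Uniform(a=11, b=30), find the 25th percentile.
15.7500

We have X ~ Uniform(a=11, b=30).

We want to find x such that P(X ≤ x) = 0.25.

This is the 25th percentile, which means 25% of values fall below this point.

Using the inverse CDF (quantile function):
x = F⁻¹(0.25) = 15.7500

Verification: P(X ≤ 15.7500) = 0.25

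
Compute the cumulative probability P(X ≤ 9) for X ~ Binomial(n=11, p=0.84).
0.545257

We have X ~ Binomial(n=11, p=0.84).

The CDF gives us P(X ≤ k).

Using the CDF:
P(X ≤ 9) = 0.545257

This means there's approximately a 54.5% chance that X is at most 9.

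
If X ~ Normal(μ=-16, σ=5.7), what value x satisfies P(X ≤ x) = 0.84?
-10.3316

We have X ~ Normal(μ=-16, σ=5.7).

We want to find x such that P(X ≤ x) = 0.84.

This is the 84th percentile, which means 84% of values fall below this point.

Using the inverse CDF (quantile function):
x = F⁻¹(0.84) = -10.3316

Verification: P(X ≤ -10.3316) = 0.84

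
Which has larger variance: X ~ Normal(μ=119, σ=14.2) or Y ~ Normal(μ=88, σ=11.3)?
X has larger variance (201.6400 > 127.6900)

Compute the variance for each distribution:

X ~ Normal(μ=119, σ=14.2):
Var(X) = 201.6400

Y ~ Normal(μ=88, σ=11.3):
Var(Y) = 127.6900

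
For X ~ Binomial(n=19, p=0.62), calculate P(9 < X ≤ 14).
0.762768

We have X ~ Binomial(n=19, p=0.62).

To find P(9 < X ≤ 14), we use:
P(9 < X ≤ 14) = P(X ≤ 14) - P(X ≤ 9)
                 = F(14) - F(9)
                 = 0.903774 - 0.141006
                 = 0.762768

So there's approximately a 76.3% chance that X falls in this range.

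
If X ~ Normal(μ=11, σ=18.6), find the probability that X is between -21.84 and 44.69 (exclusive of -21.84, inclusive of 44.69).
0.926220

We have X ~ Normal(μ=11, σ=18.6).

To find P(-21.84 < X ≤ 44.69), we use:
P(-21.84 < X ≤ 44.69) = P(X ≤ 44.69) - P(X ≤ -21.84)
                 = F(44.69) - F(-21.84)
                 = 0.964952 - 0.038732
                 = 0.926220

So there's approximately a 92.6% chance that X falls in this range.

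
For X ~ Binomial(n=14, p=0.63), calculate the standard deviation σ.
1.8065

We have X ~ Binomial(n=14, p=0.63).

For a Binomial distribution with n=14, p=0.63:
σ = √Var(X) = 1.8065

The standard deviation is the square root of the variance.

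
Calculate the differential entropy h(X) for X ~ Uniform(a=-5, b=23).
3.3322 nats

We have X ~ Uniform(a=-5, b=23).

The differential entropy measures the uncertainty or information content of the distribution.

For a Uniform distribution with a=-5, b=23:
h(X) = 3.3322 nats

(In bits, this would be 4.8074 bits.)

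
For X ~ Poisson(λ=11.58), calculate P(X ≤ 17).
0.951751

We have X ~ Poisson(λ=11.58).

The CDF gives us P(X ≤ k).

Using the CDF:
P(X ≤ 17) = 0.951751

This means there's approximately a 95.2% chance that X is at most 17.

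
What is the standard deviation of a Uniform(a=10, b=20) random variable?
2.8868

We have X ~ Uniform(a=10, b=20).

For a Uniform distribution with a=10, b=20:
σ = √Var(X) = 2.8868

The standard deviation is the square root of the variance.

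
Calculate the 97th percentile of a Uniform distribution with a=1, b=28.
27.1900

We have X ~ Uniform(a=1, b=28).

We want to find x such that P(X ≤ x) = 0.97.

This is the 97th percentile, which means 97% of values fall below this point.

Using the inverse CDF (quantile function):
x = F⁻¹(0.97) = 27.1900

Verification: P(X ≤ 27.1900) = 0.97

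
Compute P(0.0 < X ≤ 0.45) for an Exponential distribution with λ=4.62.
0.874945

We have X ~ Exponential(λ=4.62).

To find P(0.0 < X ≤ 0.45), we use:
P(0.0 < X ≤ 0.45) = P(X ≤ 0.45) - P(X ≤ 0.0)
                 = F(0.45) - F(0.0)
                 = 0.874945 - 0.000000
                 = 0.874945

So there's approximately a 87.5% chance that X falls in this range.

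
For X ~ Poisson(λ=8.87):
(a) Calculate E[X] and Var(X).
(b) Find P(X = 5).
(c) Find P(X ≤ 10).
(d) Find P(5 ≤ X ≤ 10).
(a) E[X] = 8.8700, Var(X) = 8.8700
(b) P(X = 5) = 0.064305
(c) P(X ≤ 10) = 0.721288
(d) P(5 ≤ X ≤ 10) = 0.661777

We have X ~ Poisson(λ=8.87).

(a) Moments:
E[X] = 8.8700
Var(X) = 8.8700
σ = √Var(X) = 2.9783

(b) Point probability using PMF:
P(X = 5) = 0.064305

(c) Cumulative probability using CDF:
P(X ≤ 10) = F(10) = 0.721288

(d) Range probability:
P(5 ≤ X ≤ 10) = P(X ≤ 10) - P(X ≤ 4)
                   = F(10) - F(4)
                   = 0.721288 - 0.059511
                   = 0.661777

This means approximately 66.2% of outcomes fall in the interval [5, 10].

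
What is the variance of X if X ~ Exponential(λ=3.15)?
0.1008

We have X ~ Exponential(λ=3.15).

For an Exponential distribution with λ=3.15:
Var(X) = 0.1008

The variance measures the spread of the distribution around the mean.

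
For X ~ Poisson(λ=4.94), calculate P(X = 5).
0.175404

We have X ~ Poisson(λ=4.94).

For a Poisson distribution, the PMF gives us the probability of each outcome.

Using the PMF formula:
P(X = 5) = 0.175404

Rounded to 4 decimal places: 0.1754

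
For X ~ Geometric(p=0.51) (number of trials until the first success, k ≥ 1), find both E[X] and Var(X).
E[X] = 1.9608, Var(X) = 1.8839

We have X ~ Geometric(p=0.51) (number of trials until the first success, k ≥ 1).

For a Geometric distribution with p=0.51 (number of trials until the first success, k ≥ 1):

Expected value:
E[X] = 1.9608

Variance:
Var(X) = 1.8839

Standard deviation:
σ = √Var(X) = 1.3725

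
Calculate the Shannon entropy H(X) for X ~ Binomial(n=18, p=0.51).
2.1705 nats

We have X ~ Binomial(n=18, p=0.51).

The Shannon entropy measures the uncertainty or information content of the distribution.

For a Binomial distribution with n=18, p=0.51:
H(X) = 2.1705 nats

(In bits, this would be 3.1313 bits.)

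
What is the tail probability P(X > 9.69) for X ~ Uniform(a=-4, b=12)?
0.144375

We have X ~ Uniform(a=-4, b=12).

P(X > 9.69) = 1 - P(X ≤ 9.69)
                = 1 - F(9.69)
                = 1 - 0.855625
                = 0.144375

So there's approximately a 14.4% chance that X exceeds 9.69.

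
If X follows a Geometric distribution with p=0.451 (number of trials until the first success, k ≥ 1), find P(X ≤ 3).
0.834531

We have X ~ Geometric(p=0.451) (number of trials until the first success, k ≥ 1).

The CDF gives us P(X ≤ k).

Using the CDF:
P(X ≤ 3) = 0.834531

This means there's approximately a 83.5% chance that X is at most 3.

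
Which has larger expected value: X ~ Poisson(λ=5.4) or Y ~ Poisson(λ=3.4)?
X has larger mean (5.4000 > 3.4000)

Compute the expected value for each distribution:

X ~ Poisson(λ=5.4):
E[X] = 5.4000

Y ~ Poisson(λ=3.4):
E[Y] = 3.4000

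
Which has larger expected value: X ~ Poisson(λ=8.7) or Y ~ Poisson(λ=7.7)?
X has larger mean (8.7000 > 7.7000)

Compute the expected value for each distribution:

X ~ Poisson(λ=8.7):
E[X] = 8.7000

Y ~ Poisson(λ=7.7):
E[Y] = 7.7000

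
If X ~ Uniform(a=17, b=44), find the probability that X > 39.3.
0.174074

We have X ~ Uniform(a=17, b=44).

P(X > 39.3) = 1 - P(X ≤ 39.3)
                = 1 - F(39.3)
                = 1 - 0.825926
                = 0.174074

So there's approximately a 17.4% chance that X exceeds 39.3.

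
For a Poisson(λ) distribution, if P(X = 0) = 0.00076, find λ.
λ = 7.1822

For a Poisson(λ) distribution, the PMF at 0 is:
P(X = 0) = λ^0 e^(-λ) / 0! = e^(-λ)

Given P(X = 0) = 0.00076:
e^(-λ) = 0.00076
-λ = ln(0.00076)
λ = -ln(0.00076) = 7.1822

Verification: e^(-7.1822) = 0.00076 ✓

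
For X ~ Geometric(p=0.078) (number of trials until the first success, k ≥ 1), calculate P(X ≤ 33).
0.931432

We have X ~ Geometric(p=0.078) (number of trials until the first success, k ≥ 1).

The CDF gives us P(X ≤ k).

Using the CDF:
P(X ≤ 33) = 0.931432

This means there's approximately a 93.1% chance that X is at most 33.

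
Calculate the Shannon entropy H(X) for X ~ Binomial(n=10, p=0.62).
1.8433 nats

We have X ~ Binomial(n=10, p=0.62).

The Shannon entropy measures the uncertainty or information content of the distribution.

For a Binomial distribution with n=10, p=0.62:
H(X) = 1.8433 nats

(In bits, this would be 2.6594 bits.)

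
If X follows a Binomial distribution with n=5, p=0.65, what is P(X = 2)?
0.181147

We have X ~ Binomial(n=5, p=0.65).

For a Binomial distribution, the PMF gives us the probability of each outcome.

Using the PMF formula:
P(X = 2) = 0.181147

Rounded to 4 decimal places: 0.1811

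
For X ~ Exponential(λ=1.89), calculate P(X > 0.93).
0.172441

We have X ~ Exponential(λ=1.89).

P(X > 0.93) = 1 - P(X ≤ 0.93)
                = 1 - F(0.93)
                = 1 - 0.827559
                = 0.172441

So there's approximately a 17.2% chance that X exceeds 0.93.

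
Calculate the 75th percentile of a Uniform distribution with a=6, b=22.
18.0000

We have X ~ Uniform(a=6, b=22).

We want to find x such that P(X ≤ x) = 0.75.

This is the 75th percentile, which means 75% of values fall below this point.

Using the inverse CDF (quantile function):
x = F⁻¹(0.75) = 18.0000

Verification: P(X ≤ 18.0000) = 0.75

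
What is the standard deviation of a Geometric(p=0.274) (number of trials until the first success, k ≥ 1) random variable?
3.1097

We have X ~ Geometric(p=0.274) (number of trials until the first success, k ≥ 1).

For a Geometric distribution with p=0.274 (number of trials until the first success, k ≥ 1):
σ = √Var(X) = 3.1097

The standard deviation is the square root of the variance.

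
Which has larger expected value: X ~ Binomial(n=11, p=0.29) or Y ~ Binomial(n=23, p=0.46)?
Y has larger mean (10.5800 > 3.1900)

Compute the expected value for each distribution:

X ~ Binomial(n=11, p=0.29):
E[X] = 3.1900

Y ~ Binomial(n=23, p=0.46):
E[Y] = 10.5800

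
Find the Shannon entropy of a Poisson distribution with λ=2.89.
1.9110 nats

We have X ~ Poisson(λ=2.89).

The Shannon entropy measures the uncertainty or information content of the distribution.

For a Poisson distribution with λ=2.89:
H(X) = 1.9110 nats

(In bits, this would be 2.7570 bits.)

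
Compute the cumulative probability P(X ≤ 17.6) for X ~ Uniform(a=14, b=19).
0.720000

We have X ~ Uniform(a=14, b=19).

The CDF gives us P(X ≤ k).

Using the CDF:
P(X ≤ 17.6) = 0.720000

This means there's approximately a 72.0% chance that X is at most 17.6.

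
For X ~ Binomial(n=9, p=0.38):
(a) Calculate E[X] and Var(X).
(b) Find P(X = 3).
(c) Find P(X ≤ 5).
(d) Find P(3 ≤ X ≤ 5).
(a) E[X] = 3.4200, Var(X) = 2.1204
(b) P(X = 3) = 0.261806
(c) P(X ≤ 5) = 0.921298
(d) P(3 ≤ X ≤ 5) = 0.650021

We have X ~ Binomial(n=9, p=0.38).

(a) Moments:
E[X] = 3.4200
Var(X) = 2.1204
σ = √Var(X) = 1.4562

(b) Point probability using PMF:
P(X = 3) = 0.261806

(c) Cumulative probability using CDF:
P(X ≤ 5) = F(5) = 0.921298

(d) Range probability:
P(3 ≤ X ≤ 5) = P(X ≤ 5) - P(X ≤ 2)
                   = F(5) - F(2)
                   = 0.921298 - 0.271277
                   = 0.650021

This means approximately 65.0% of outcomes fall in the interval [3, 5].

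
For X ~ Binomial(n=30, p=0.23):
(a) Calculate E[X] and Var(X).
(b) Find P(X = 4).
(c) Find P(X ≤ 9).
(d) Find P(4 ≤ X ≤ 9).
(a) E[X] = 6.9000, Var(X) = 5.3130
(b) P(X = 4) = 0.085803
(c) P(X ≤ 9) = 0.868946
(d) P(4 ≤ X ≤ 9) = 0.807208

We have X ~ Binomial(n=30, p=0.23).

(a) Moments:
E[X] = 6.9000
Var(X) = 5.3130
σ = √Var(X) = 2.3050

(b) Point probability using PMF:
P(X = 4) = 0.085803

(c) Cumulative probability using CDF:
P(X ≤ 9) = F(9) = 0.868946

(d) Range probability:
P(4 ≤ X ≤ 9) = P(X ≤ 9) - P(X ≤ 3)
                   = F(9) - F(3)
                   = 0.868946 - 0.061738
                   = 0.807208

This means approximately 80.7% of outcomes fall in the interval [4, 9].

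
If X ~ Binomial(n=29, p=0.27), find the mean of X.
7.8300

We have X ~ Binomial(n=29, p=0.27).

For a Binomial distribution with n=29, p=0.27:
E[X] = 7.8300

This is the expected (average) value of X.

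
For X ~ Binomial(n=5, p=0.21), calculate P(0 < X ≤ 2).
0.626406

We have X ~ Binomial(n=5, p=0.21).

To find P(0 < X ≤ 2), we use:
P(0 < X ≤ 2) = P(X ≤ 2) - P(X ≤ 0)
                 = F(2) - F(0)
                 = 0.934112 - 0.307706
                 = 0.626406

So there's approximately a 62.6% chance that X falls in this range.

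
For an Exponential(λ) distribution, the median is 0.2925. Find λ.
λ = 2.3697

For X ~ Exponential(λ), the CDF is F(x) = 1 - e^(-λx).
The median m satisfies F(m) = 0.5:
1 - e^(-λm) = 0.5
e^(-λm) = 0.5
λm = ln(2)
m = ln(2) / λ

Given m = 0.2925:
λ = ln(2) / 0.2925 = 0.693147 / 0.2925 = 2.3697

Verification: ln(2) / 2.3697 = 0.2925 ✓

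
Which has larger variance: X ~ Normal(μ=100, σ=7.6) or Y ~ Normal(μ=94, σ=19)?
Y has larger variance (361.0000 > 57.7600)

Compute the variance for each distribution:

X ~ Normal(μ=100, σ=7.6):
Var(X) = 57.7600

Y ~ Normal(μ=94, σ=19):
Var(Y) = 361.0000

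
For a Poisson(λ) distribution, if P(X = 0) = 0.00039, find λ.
λ = 7.8494

For a Poisson(λ) distribution, the PMF at 0 is:
P(X = 0) = λ^0 e^(-λ) / 0! = e^(-λ)

Given P(X = 0) = 0.00039:
e^(-λ) = 0.00039
-λ = ln(0.00039)
λ = -ln(0.00039) = 7.8494

Verification: e^(-7.8494) = 0.00039 ✓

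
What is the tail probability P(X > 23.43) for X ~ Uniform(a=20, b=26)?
0.428333

We have X ~ Uniform(a=20, b=26).

P(X > 23.43) = 1 - P(X ≤ 23.43)
                = 1 - F(23.43)
                = 1 - 0.571667
                = 0.428333

So there's approximately a 42.8% chance that X exceeds 23.43.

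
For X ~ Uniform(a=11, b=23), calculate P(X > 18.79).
0.350833

We have X ~ Uniform(a=11, b=23).

P(X > 18.79) = 1 - P(X ≤ 18.79)
                = 1 - F(18.79)
                = 1 - 0.649167
                = 0.350833

So there's approximately a 35.1% chance that X exceeds 18.79.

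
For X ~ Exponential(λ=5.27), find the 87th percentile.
0.3871

We have X ~ Exponential(λ=5.27).

We want to find x such that P(X ≤ x) = 0.87.

This is the 87th percentile, which means 87% of values fall below this point.

Using the inverse CDF (quantile function):
x = F⁻¹(0.87) = 0.3871

Verification: P(X ≤ 0.3871) = 0.87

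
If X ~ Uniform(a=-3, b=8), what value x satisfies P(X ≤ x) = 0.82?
6.0200

We have X ~ Uniform(a=-3, b=8).

We want to find x such that P(X ≤ x) = 0.82.

This is the 82nd percentile, which means 82% of values fall below this point.

Using the inverse CDF (quantile function):
x = F⁻¹(0.82) = 6.0200

Verification: P(X ≤ 6.0200) = 0.82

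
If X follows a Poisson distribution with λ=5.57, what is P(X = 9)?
0.054189

We have X ~ Poisson(λ=5.57).

For a Poisson distribution, the PMF gives us the probability of each outcome.

Using the PMF formula:
P(X = 9) = 0.054189

Rounded to 4 decimal places: 0.0542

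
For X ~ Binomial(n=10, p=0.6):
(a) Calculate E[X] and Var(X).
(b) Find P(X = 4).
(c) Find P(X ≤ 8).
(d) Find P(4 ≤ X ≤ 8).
(a) E[X] = 6.0000, Var(X) = 2.4000
(b) P(X = 4) = 0.111477
(c) P(X ≤ 8) = 0.953643
(d) P(4 ≤ X ≤ 8) = 0.898881

We have X ~ Binomial(n=10, p=0.6).

(a) Moments:
E[X] = 6.0000
Var(X) = 2.4000
σ = √Var(X) = 1.5492

(b) Point probability using PMF:
P(X = 4) = 0.111477

(c) Cumulative probability using CDF:
P(X ≤ 8) = F(8) = 0.953643

(d) Range probability:
P(4 ≤ X ≤ 8) = P(X ≤ 8) - P(X ≤ 3)
                   = F(8) - F(3)
                   = 0.953643 - 0.054762
                   = 0.898881

This means approximately 89.9% of outcomes fall in the interval [4, 8].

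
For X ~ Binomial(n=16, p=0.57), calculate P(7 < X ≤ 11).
0.680902

We have X ~ Binomial(n=16, p=0.57).

To find P(7 < X ≤ 11), we use:
P(7 < X ≤ 11) = P(X ≤ 11) - P(X ≤ 7)
                 = F(11) - F(7)
                 = 0.886858 - 0.205956
                 = 0.680902

So there's approximately a 68.1% chance that X falls in this range.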